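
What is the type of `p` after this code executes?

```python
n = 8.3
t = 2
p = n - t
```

float - int returns float (8.3 - 2 = 6.3)

float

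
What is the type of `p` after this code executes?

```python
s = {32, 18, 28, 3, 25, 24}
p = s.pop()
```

Popping from a set of ints returns int

int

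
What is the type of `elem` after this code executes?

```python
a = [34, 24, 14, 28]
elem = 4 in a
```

'in' operator returns bool

bool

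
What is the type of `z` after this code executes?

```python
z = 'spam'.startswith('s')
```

str.startswith() returns bool

bool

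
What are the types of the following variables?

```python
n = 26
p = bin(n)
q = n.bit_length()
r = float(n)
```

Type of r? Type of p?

float() returns float; bin() returns str

float, str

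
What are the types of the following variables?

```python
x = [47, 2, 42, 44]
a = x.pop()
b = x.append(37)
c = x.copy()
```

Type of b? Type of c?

list.append() returns None; list.copy() returns list

NoneType, list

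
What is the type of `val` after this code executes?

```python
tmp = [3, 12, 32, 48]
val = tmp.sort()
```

list.sort() returns None (sorts in place)

NoneType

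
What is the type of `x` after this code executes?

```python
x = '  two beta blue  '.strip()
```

str.strip() returns str

str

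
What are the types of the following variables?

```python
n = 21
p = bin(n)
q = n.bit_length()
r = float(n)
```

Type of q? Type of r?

int.bit_length() returns int; float() returns float

int, float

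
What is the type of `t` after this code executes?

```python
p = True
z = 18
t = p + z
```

bool + int returns int (True is 1, so 1 + 18 = 19)

int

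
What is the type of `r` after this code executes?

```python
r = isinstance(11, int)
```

isinstance() returns bool

bool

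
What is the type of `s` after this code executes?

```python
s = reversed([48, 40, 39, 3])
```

reversed() on a list returns a list_reverseiterator

list_reverseiterator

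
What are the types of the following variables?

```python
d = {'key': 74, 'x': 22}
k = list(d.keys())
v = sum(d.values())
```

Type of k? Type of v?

list(...) returns list; sum of int values returns int

list, int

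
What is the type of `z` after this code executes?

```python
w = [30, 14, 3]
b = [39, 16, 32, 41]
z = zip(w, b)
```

zip() returns a zip iterator object

zip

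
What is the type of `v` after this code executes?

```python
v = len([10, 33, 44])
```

len() always returns int

int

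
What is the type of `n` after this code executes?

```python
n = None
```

None has type NoneType

NoneType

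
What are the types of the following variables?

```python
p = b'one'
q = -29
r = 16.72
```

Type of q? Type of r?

q is int; r is float

int, float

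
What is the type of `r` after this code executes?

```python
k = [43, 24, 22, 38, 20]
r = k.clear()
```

list.clear() returns None

NoneType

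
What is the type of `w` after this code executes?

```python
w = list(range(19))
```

list(range(...)) returns list

list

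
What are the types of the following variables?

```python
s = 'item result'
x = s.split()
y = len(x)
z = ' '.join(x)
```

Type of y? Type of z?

len() returns int; str.join() returns str

int, str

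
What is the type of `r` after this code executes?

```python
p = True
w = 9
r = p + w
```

bool + int returns int (True is 1, so 1 + 9 = 10)

int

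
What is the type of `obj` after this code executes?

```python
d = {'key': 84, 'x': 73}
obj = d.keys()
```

.keys() returns a dict_keys view object

dict_keys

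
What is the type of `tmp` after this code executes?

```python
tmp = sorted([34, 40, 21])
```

sorted() always returns list

list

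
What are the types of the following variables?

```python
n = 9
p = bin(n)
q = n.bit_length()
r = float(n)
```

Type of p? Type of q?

bin() returns str; int.bit_length() returns int

str, int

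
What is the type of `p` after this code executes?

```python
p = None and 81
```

'and' returns first falsy value (None)

NoneType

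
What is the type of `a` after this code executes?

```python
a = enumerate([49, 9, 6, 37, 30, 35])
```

enumerate() returns an enumerate iterator object

enumerate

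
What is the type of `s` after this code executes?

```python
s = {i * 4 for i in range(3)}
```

A set comprehension {expr for x in iterable} produces a set

set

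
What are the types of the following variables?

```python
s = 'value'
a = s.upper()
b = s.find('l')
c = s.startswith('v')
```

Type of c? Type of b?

str.startswith() returns bool; str.find() returns int

bool, int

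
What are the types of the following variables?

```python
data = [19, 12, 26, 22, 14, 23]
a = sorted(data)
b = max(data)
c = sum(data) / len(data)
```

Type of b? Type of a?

max of ints returns int; sorted() returns list

int, list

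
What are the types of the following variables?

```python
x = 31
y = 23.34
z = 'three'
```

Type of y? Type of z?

y is float; z is str

float, str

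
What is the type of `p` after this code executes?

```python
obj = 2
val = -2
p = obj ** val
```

int ** negative int returns float

float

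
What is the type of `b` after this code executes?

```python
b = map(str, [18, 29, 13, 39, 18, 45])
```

map() returns a map iterator object

map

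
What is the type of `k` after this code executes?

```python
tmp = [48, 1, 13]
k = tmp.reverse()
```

list.reverse() returns None

NoneType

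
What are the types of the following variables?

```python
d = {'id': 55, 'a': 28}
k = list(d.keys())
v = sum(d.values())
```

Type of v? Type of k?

sum of int values returns int; list(...) returns list

int, list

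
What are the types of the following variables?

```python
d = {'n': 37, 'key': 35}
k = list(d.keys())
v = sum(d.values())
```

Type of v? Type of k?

sum of int values returns int; list(...) returns list

int, list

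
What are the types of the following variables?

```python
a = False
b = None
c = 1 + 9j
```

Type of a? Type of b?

a is bool; b is NoneType

bool, NoneType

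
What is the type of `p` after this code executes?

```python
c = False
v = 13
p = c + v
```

bool + int returns int (False is 0, so 0 + 13 = 13)

int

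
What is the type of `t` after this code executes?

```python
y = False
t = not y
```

'not' always returns bool

bool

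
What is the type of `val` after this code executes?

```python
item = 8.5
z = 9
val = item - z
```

float - int returns float (8.5 - 9 = -0.5)

float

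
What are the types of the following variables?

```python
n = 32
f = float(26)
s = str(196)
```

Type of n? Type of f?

n is int; f is float

int, float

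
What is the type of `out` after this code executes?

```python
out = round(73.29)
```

round() with no ndigits arg returns int

int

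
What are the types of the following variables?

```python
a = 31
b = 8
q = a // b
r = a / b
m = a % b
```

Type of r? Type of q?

int / int returns float; int // int returns int

float, int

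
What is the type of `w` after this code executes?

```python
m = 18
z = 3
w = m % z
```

int % int returns int (18 % 3 = 0)

int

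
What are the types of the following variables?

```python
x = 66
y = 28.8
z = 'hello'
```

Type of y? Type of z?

y is float; z is str

float, str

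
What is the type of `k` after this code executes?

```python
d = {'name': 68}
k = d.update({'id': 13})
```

dict.update() returns None

NoneType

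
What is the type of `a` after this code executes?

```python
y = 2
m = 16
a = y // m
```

int // int returns int (2 // 16 = 0)

int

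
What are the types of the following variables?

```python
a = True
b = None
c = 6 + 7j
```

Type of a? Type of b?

a is bool; b is NoneType

bool, NoneType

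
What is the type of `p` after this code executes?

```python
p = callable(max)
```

callable() returns bool

bool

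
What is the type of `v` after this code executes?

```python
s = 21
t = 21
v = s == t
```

Equality comparison returns bool

bool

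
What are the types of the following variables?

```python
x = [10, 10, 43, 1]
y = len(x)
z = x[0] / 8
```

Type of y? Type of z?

len() returns int; int / int returns float

int, float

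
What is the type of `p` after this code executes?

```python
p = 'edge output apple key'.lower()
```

str.lower() returns str

str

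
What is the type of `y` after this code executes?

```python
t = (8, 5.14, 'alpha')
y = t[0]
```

Index 0 of tuple is 8 which is int

int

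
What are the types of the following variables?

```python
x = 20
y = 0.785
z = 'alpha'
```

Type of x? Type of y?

x is int; y is float

int, float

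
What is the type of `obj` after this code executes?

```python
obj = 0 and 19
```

'and' returns the first falsy value (0, which is int)

int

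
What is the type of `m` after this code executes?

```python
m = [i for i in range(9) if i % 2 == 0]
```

A list comprehension [...] produces a list

list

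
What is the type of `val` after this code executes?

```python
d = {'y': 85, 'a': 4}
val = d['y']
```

Accessing dict[str, int] with key 'y' returns int value 85

int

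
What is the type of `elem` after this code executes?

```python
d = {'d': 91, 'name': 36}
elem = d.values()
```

.values() returns a dict_values view object

dict_values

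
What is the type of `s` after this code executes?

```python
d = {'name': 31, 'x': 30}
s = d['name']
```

Accessing dict[str, int] with key 'name' returns int value 31

int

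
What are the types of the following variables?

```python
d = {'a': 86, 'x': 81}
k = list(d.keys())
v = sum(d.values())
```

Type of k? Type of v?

list(...) returns list; sum of int values returns int

list, int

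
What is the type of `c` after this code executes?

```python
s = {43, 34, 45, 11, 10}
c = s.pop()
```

Popping from a set of ints returns int

int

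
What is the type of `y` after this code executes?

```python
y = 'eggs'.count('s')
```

str.count() returns int

int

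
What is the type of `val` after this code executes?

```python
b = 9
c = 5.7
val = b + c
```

int + float returns float (9 + 5.7 = 14.7)

float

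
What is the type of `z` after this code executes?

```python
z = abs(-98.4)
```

abs() of float returns float

float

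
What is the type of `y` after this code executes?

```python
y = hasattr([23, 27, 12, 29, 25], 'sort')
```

hasattr() returns bool

bool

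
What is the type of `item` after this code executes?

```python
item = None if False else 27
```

Ternary: condition is False, else branch (27) taken → int

int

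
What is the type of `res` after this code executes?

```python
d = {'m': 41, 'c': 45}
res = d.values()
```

.values() returns a dict_values view object

dict_values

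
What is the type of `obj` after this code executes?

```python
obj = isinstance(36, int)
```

isinstance() returns bool

bool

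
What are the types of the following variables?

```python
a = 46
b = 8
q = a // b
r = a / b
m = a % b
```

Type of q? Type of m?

int // int returns int; int % int returns int

int, int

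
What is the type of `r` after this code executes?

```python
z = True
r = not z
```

'not' always returns bool

bool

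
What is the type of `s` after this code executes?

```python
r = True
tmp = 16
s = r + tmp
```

bool + int returns int (True is 1, so 1 + 16 = 17)

int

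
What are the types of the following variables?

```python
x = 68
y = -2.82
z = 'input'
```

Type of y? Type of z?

y is float; z is str

float, str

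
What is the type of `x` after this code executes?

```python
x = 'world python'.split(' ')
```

str.split() returns list

list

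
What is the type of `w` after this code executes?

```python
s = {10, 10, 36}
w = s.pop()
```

Popping from a set of ints returns int

int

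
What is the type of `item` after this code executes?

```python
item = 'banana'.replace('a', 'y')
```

str.replace() returns str

str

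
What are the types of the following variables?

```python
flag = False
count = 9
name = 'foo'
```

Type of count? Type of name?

count is int; name is str

int, str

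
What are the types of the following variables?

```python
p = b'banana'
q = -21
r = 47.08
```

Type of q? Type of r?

q is int; r is float

int, float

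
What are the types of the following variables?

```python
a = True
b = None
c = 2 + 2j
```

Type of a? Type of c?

a is bool; c is complex

bool, complex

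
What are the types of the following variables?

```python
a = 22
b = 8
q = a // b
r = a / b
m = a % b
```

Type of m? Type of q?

int % int returns int; int // int returns int

int, int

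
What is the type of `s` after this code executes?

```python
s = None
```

None has type NoneType

NoneType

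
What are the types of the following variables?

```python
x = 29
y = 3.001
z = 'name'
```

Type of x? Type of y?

x is int; y is float

int, float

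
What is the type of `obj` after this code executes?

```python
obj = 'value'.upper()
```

str.upper() returns str

str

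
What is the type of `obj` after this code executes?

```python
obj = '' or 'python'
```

'or' returns first truthy value ('python', which is str)

str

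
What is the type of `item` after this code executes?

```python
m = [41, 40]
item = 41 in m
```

'in' operator returns bool

bool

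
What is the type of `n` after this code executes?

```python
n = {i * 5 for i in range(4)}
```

A set comprehension {expr for x in iterable} produces a set

set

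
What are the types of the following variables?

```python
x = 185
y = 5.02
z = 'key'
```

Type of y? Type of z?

y is float; z is str

float, str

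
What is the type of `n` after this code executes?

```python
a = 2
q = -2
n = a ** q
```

int ** negative int returns float

float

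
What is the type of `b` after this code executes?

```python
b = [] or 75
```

'or' returns first truthy value (75, which is int)

int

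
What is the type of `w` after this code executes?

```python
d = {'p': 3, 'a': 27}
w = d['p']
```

Accessing dict[str, int] with key 'p' returns int value 3

int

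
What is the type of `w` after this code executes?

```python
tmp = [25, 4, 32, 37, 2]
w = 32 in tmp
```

'in' operator returns bool

bool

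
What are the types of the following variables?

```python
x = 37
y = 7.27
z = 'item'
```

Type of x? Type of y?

x is int; y is float

int, float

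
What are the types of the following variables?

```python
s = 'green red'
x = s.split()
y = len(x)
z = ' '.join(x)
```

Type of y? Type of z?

len() returns int; str.join() returns str

int, str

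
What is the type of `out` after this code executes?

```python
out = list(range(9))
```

list(range(...)) returns list

list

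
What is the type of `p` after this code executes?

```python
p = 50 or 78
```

'or' returns the first truthy value (50, which is int)

int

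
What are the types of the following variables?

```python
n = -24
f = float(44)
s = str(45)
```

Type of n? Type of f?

n is int; f is float

int, float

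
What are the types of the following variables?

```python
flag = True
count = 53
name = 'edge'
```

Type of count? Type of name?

count is int; name is str

int, str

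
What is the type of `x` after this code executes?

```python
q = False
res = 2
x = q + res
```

bool + int returns int (False is 0, so 0 + 2 = 2)

int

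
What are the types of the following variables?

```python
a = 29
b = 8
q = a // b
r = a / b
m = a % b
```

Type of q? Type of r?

int // int returns int; int / int returns float

int, float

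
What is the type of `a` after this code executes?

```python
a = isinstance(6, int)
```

isinstance() returns bool

bool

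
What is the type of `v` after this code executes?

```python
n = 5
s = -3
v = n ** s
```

int ** negative int returns float

float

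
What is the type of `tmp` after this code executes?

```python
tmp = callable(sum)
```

callable() returns bool

bool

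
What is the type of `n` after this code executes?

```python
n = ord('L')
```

ord() returns int (Unicode code point)

int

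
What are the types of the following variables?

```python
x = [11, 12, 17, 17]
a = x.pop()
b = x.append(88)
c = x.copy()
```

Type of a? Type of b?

list.pop() returns the element (int); list.append() returns None

int, NoneType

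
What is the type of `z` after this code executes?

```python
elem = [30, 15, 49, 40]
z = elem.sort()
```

list.sort() returns None (sorts in place)

NoneType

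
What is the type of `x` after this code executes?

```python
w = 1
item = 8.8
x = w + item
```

int + float returns float (1 + 8.8 = 9.8)

float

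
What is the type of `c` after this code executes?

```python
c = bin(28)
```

bin() returns str representation

str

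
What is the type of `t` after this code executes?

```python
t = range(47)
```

range() returns a range object

range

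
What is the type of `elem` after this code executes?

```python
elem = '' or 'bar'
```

'or' returns first truthy value ('bar', which is str)

str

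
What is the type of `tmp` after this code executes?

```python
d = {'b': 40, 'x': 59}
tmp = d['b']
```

Accessing dict[str, int] with key 'b' returns int value 40

int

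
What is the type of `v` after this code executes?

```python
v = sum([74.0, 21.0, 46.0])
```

sum() of floats returns float

float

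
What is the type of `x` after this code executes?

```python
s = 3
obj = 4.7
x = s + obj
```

int + float returns float (3 + 4.7 = 7.7)

float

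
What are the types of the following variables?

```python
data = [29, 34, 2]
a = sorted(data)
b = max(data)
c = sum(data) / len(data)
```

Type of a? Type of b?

sorted() returns list; max of ints returns int

list, int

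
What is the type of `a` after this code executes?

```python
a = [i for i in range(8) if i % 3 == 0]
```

A list comprehension [...] produces a list

list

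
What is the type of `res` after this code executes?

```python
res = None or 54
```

'or' with None returns the other value (54, int)

int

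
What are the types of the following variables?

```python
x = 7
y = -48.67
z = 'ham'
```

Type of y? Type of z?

y is float; z is str

float, str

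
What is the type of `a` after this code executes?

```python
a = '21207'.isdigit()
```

str.isdigit() returns bool

bool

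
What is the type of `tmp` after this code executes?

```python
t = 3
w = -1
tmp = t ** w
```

int ** negative int returns float

float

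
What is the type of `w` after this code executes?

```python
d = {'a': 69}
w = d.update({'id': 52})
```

dict.update() returns None

NoneType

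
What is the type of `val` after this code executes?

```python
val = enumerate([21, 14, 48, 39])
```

enumerate() returns an enumerate iterator object

enumerate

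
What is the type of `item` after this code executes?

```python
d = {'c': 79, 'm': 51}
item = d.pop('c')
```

dict.pop() returns the value (int)

int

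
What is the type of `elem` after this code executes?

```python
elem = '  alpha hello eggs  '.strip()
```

str.strip() returns str

str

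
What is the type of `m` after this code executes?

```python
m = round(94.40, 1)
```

round() with ndigits arg returns float

float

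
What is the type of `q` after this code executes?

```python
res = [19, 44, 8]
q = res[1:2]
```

Slicing a list always returns a list

list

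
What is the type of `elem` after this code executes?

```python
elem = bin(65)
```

bin() returns str representation

str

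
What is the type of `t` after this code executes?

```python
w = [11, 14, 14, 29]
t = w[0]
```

Indexing a list of ints returns int (w[0] = 11)

int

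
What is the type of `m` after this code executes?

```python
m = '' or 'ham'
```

'or' returns first truthy value ('ham', which is str)

str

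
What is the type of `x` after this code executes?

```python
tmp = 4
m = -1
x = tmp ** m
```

int ** negative int returns float

float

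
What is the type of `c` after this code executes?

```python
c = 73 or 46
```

'or' returns the first truthy value (73, which is int)

int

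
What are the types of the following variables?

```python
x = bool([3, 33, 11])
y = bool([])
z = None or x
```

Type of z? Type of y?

None or <bool> returns the bool; bool() returns bool

bool, bool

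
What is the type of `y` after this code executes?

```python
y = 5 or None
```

'or' returns first truthy value (5, int)

int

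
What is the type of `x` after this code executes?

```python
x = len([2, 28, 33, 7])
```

len() always returns int

int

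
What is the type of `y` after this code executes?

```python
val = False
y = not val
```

'not' always returns bool

bool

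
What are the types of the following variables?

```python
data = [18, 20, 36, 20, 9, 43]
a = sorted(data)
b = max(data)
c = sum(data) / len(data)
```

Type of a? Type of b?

sorted() returns list; max of ints returns int

list, int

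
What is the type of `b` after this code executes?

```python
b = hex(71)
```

hex() returns str representation

str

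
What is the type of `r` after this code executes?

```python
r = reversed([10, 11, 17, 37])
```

reversed() on a list returns a list_reverseiterator

list_reverseiterator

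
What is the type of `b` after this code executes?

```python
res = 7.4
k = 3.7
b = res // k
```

float // float returns float (floor division preserves float type)

float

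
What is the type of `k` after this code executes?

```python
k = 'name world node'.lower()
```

str.lower() returns str

str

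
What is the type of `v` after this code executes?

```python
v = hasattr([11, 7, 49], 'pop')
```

hasattr() returns bool

bool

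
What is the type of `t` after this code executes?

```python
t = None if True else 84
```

Ternary: condition is True, if branch (None) taken → NoneType

NoneType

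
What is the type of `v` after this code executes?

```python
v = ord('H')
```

ord() returns int (Unicode code point)

int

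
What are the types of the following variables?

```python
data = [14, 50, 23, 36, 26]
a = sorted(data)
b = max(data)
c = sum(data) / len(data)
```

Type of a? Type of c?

sorted() returns list; int / int returns float

list, float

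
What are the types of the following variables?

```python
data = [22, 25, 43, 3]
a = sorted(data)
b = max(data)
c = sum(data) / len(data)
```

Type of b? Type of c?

max of ints returns int; int / int returns float

int, float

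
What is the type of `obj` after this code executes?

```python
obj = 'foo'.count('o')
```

str.count() returns int

int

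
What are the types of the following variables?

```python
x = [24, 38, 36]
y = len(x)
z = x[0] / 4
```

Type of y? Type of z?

len() returns int; int / int returns float

int, float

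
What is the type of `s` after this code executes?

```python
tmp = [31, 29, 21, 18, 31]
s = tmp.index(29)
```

list.index() returns int

int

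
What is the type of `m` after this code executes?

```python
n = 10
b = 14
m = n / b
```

int / int always returns float in Python 3 (10 / 14 = 0.714286)

float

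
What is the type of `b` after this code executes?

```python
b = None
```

None has type NoneType

NoneType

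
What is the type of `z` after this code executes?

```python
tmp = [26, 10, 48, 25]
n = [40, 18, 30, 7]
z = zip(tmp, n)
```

zip() returns a zip iterator object

zip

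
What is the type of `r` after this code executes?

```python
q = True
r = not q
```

'not' always returns bool

bool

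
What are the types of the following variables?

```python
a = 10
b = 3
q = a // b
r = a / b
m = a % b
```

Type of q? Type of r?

int // int returns int; int / int returns float

int, float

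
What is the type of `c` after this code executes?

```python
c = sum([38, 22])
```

sum() of ints returns int

int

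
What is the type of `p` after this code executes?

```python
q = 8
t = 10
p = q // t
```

int // int returns int (8 // 10 = 0)

int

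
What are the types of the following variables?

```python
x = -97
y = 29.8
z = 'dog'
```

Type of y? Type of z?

y is float; z is str

float, str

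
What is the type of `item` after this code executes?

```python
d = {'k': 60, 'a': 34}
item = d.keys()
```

.keys() returns a dict_keys view object

dict_keys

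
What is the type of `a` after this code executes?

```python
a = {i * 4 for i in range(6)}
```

A set comprehension {expr for x in iterable} produces a set

set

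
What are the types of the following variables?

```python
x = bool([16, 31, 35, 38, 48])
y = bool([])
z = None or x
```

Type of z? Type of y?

None or <bool> returns the bool; bool() returns bool

bool, bool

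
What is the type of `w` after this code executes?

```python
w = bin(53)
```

bin() returns str representation

str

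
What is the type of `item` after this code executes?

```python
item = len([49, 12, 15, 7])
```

len() always returns int

int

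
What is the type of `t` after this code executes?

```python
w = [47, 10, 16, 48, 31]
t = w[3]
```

Indexing a list of ints returns int (w[3] = 48)

int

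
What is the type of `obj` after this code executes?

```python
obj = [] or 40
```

'or' returns first truthy value (40, which is int)

int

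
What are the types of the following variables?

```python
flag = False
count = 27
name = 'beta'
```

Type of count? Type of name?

count is int; name is str

int, str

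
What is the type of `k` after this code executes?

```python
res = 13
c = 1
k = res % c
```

int % int returns int (13 % 1 = 0)

int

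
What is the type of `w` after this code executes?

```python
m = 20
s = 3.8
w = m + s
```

int + float returns float (20 + 3.8 = 23.8)

float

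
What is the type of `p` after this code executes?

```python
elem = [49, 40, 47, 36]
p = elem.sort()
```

list.sort() returns None (sorts in place)

NoneType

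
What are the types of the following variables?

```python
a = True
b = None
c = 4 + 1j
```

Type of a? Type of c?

a is bool; c is complex

bool, complex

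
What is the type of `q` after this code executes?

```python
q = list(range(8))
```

list(range(...)) returns list

list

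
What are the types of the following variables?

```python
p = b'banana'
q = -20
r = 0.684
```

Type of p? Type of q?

p is bytes; q is int

bytes, int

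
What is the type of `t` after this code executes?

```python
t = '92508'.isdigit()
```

str.isdigit() returns bool

bool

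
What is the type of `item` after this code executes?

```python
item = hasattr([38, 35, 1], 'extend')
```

hasattr() returns bool

bool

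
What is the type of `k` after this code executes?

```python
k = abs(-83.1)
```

abs() of float returns float

float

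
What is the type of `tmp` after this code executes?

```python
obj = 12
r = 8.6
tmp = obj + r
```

int + float returns float (12 + 8.6 = 20.6)

float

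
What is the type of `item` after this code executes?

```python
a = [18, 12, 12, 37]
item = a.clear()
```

list.clear() returns None

NoneType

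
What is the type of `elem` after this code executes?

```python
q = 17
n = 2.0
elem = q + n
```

int + float returns float (17 + 2.0 = 19.0)

float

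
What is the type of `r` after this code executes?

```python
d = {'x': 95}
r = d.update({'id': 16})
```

dict.update() returns None

NoneType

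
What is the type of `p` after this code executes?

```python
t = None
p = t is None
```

'is' comparison returns bool

bool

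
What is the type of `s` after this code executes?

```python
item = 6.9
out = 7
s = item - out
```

float - int returns float (6.9 - 7 = -0.1)

float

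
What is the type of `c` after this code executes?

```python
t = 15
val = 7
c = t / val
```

int / int always returns float in Python 3 (15 / 7 = 2.14286)

float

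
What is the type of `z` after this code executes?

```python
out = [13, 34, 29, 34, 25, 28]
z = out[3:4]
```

Slicing a list always returns a list

list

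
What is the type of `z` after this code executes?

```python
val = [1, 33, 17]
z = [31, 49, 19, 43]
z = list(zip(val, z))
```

list(zip(...)) returns a list of tuples

list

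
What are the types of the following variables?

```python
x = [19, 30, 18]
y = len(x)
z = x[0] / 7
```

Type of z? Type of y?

int / int returns float; len() returns int

float, int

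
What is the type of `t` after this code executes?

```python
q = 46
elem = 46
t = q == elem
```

Equality comparison returns bool

bool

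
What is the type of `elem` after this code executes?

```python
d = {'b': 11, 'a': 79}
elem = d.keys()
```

.keys() returns a dict_keys view object

dict_keys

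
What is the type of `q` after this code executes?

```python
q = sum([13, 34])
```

sum() of ints returns int

int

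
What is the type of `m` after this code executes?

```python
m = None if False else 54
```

Ternary: condition is False, else branch (54) taken → int

int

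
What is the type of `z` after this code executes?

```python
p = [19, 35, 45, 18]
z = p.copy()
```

list.copy() returns list

list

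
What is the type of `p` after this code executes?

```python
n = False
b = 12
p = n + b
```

bool + int returns int (False is 0, so 0 + 12 = 12)

int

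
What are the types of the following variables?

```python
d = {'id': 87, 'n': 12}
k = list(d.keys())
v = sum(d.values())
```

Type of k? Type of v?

list(...) returns list; sum of int values returns int

list, int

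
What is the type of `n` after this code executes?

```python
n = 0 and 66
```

'and' returns the first falsy value (0, which is int)

int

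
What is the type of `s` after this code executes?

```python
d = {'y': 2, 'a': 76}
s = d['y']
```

Accessing dict[str, int] with key 'y' returns int value 2

int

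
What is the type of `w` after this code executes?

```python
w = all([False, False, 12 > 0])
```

all() returns bool

bool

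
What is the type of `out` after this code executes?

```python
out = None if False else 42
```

Ternary: condition is False, else branch (42) taken → int

int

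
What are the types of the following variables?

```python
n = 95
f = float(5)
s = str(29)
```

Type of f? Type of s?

f is float; s is str

float, str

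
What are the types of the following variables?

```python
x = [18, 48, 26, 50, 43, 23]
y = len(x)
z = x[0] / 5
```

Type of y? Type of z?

len() returns int; int / int returns float

int, float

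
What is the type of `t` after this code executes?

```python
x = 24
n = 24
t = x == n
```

Equality comparison returns bool

bool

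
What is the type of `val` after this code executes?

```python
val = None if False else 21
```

Ternary: condition is False, else branch (21) taken → int

int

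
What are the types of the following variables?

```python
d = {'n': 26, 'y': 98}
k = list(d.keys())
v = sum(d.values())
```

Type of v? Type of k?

sum of int values returns int; list(...) returns list

int, list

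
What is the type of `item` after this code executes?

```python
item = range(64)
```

range() returns a range object

range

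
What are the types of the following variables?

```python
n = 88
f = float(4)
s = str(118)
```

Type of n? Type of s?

n is int; s is str

int, str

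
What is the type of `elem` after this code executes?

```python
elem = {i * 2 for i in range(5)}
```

A set comprehension {expr for x in iterable} produces a set

set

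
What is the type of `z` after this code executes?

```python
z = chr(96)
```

chr() returns str (single character)

str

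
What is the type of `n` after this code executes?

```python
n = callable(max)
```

callable() returns bool

bool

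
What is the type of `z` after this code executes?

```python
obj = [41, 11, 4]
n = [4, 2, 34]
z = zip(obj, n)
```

zip() returns a zip iterator object

zip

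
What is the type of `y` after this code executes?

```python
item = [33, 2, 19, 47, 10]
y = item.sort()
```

list.sort() returns None (sorts in place)

NoneType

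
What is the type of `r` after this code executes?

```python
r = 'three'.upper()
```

str.upper() returns str

str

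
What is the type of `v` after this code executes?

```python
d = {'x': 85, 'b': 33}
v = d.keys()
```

.keys() returns a dict_keys view object

dict_keys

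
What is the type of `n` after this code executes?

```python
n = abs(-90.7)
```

abs() of float returns float

float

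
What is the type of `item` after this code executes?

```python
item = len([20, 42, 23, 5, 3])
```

len() always returns int

int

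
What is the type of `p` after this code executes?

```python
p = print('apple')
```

print() returns None

NoneType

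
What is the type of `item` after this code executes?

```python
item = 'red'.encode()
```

str.encode() returns bytes

bytes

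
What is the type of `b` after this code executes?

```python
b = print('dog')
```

print() returns None

NoneType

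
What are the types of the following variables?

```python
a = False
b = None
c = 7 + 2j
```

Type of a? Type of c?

a is bool; c is complex

bool, complex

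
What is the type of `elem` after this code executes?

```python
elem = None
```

None has type NoneType

NoneType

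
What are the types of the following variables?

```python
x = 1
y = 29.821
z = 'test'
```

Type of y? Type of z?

y is float; z is str

float, str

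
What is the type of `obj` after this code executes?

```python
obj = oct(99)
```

oct() returns str representation

str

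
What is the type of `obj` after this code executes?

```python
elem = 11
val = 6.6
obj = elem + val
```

int + float returns float (11 + 6.6 = 17.6)

float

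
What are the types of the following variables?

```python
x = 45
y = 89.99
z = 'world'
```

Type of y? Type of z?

y is float; z is str

float, str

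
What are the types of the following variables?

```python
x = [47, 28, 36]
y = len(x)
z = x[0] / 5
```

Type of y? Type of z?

len() returns int; int / int returns float

int, float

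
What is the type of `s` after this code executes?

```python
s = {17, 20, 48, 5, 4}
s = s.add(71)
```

set.add() returns None (mutates in place)

NoneType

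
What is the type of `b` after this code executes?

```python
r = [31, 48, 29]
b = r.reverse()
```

list.reverse() returns None

NoneType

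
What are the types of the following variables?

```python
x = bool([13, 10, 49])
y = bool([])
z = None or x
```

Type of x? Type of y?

bool() returns bool; bool() returns bool

bool, bool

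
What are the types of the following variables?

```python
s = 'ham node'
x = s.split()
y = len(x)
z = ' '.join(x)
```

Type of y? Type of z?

len() returns int; str.join() returns str

int, str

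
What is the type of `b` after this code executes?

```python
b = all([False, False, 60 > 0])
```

all() returns bool

bool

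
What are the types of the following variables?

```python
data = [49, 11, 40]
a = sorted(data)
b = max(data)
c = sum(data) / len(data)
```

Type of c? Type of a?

int / int returns float; sorted() returns list

float, list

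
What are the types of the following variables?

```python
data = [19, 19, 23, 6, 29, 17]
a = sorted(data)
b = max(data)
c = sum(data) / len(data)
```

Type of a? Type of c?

sorted() returns list; int / int returns float

list, float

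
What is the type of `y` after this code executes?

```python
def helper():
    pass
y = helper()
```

A function with no return statement returns None

NoneType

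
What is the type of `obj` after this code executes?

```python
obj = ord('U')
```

ord() returns int (Unicode code point)

int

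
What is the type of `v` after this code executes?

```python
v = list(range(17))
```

list(range(...)) returns list

list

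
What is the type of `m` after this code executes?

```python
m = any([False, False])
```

any() returns bool

bool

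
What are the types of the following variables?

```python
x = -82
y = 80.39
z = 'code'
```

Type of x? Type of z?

x is int; z is str

int, str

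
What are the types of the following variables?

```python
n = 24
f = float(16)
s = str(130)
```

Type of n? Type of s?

n is int; s is str

int, str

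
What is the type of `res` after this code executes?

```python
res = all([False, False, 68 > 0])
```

all() returns bool

bool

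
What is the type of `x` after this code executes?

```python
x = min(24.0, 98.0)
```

min() of floats returns float

float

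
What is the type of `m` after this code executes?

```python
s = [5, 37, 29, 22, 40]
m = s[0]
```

Indexing a list of ints returns int (s[0] = 5)

int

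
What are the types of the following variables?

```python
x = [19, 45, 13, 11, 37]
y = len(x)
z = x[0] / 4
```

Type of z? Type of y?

int / int returns float; len() returns int

float, int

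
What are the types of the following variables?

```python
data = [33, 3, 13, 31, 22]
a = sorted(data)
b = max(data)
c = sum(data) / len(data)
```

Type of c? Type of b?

int / int returns float; max of ints returns int

float, int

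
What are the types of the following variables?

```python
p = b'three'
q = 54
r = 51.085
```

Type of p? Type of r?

p is bytes; r is float

bytes, float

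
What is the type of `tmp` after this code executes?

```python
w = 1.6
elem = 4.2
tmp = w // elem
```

float // float returns float (floor division preserves float type)

float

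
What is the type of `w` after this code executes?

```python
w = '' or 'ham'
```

'or' returns first truthy value ('ham', which is str)

str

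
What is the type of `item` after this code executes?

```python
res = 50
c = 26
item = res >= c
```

Comparison operators return bool

bool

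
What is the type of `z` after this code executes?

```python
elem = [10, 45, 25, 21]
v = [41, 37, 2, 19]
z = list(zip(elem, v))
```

list(zip(...)) returns a list of tuples

list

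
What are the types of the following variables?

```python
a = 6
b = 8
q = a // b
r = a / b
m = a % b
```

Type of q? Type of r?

int // int returns int; int / int returns float

int, float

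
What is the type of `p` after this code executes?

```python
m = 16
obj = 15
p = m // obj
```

int // int returns int (16 // 15 = 1)

int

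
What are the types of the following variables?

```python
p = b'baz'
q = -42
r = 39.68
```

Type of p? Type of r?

p is bytes; r is float

bytes, float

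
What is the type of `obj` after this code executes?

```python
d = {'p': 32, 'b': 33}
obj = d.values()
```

.values() returns a dict_values view object

dict_values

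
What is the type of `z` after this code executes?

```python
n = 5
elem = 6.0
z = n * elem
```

int * float returns float (5 * 6.0 = 30.0)

float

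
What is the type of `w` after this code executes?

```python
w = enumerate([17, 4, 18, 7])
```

enumerate() returns an enumerate iterator object

enumerate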